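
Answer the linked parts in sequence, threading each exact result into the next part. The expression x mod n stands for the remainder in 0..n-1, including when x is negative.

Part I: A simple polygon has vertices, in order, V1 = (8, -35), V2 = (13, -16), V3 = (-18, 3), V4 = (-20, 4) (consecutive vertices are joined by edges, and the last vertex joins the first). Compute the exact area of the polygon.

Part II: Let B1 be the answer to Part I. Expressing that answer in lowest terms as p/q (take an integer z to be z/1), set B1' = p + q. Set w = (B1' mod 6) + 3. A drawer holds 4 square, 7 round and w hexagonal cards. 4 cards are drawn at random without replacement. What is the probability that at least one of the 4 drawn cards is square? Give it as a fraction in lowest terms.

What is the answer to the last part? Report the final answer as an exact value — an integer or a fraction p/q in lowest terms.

Part I: cross terms: (8*-16 - 13*-35)=327, (13*3 - -18*-16)=-249, (-18*4 - -20*3)=-12, (-20*-35 - 8*4)=668; twice the area = |734| = 734; area = 367; answer 367
Part II: B1 = 367; threaded value p + q = 368; w = 5; total draws C(16,4) = 1820; complement C(12,4) = 495; favorable 1820 - 495 = 1325; P = 265/364; answer 265/364

265/364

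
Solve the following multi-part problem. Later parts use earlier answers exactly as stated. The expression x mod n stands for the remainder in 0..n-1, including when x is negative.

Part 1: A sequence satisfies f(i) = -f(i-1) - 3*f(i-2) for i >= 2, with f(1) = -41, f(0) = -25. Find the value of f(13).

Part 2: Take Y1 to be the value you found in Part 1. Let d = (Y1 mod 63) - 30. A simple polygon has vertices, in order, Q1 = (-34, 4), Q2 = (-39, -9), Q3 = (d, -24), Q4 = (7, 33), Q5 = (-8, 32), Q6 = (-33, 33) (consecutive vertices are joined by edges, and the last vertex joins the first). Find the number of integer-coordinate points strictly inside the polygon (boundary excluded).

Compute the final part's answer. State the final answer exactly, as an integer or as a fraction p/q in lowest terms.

Part 1: f(2) = -1*(-41) - 3*(-25) = 116; iterating: f(2)=116, f(3)=7, f(4)=-355, f(5)=334, f(6)=731, f(7)=-1733, f(8)=-460, f(9)=5659, f(10)=-4279, f(11)=-12698, f(12)=25535, f(13)=12559; answer 12559
Part 2: Y1 = 12559; d = -8; cross terms: (-34*-9 - -39*4)=462, (-39*-24 - -8*-9)=864, (-8*33 - 7*-24)=-96, (7*32 - -8*33)=488, (-8*33 - -33*32)=792, (-33*4 - -34*33)=990; twice the area = |3500| = 3500; area = 1750; boundary points = 1 + 1 + 3 + 1 + 1 + 1 = 8; strictly interior points = area - boundary/2 + 1 = 1747; answer 1747

1747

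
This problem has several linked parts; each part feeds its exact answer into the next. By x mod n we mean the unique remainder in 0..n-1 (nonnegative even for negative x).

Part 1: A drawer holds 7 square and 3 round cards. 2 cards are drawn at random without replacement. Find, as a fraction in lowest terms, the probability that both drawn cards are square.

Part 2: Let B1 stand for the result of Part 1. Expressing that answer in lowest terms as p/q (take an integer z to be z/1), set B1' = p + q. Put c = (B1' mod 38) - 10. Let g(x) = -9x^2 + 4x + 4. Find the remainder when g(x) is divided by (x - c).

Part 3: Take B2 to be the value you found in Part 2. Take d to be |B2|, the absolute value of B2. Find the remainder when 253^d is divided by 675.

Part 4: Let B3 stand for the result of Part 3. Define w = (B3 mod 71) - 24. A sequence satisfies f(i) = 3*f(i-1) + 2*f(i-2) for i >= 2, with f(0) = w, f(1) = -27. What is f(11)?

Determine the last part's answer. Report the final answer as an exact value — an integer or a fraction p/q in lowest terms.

-5269599

Part 1: total draws C(10,2) = 45; favorable C(7,2) = 21; P = 7/15; answer 7/15
Part 2: B1 = 7/15; threaded value p + q = 22; c = 12; remainder = value at the root: -9*(12)^2 + 4*(12)^1 + 4 = (-1296) + (48) + (4) = -1244; answer -1244
Part 3: B2 = -1244; d = 1244; squarings mod 675: 253^1=253, 253^2=559, 253^4=631, 253^8=586, 253^16=496, 253^32=316, 253^64=631, 253^128=586, 253^256=496, 253^512=316, 253^1024=631; 253^1244 = 253^4 * 253^8 * 253^16 * 253^64 * 253^128 * 253^1024 = 181 (mod 675); answer 181
Part 4: B3 = 181; w = 15; f(2) = 3*(-27) + 2*(15) = -51; iterating: f(2)=-51, f(3)=-207, f(4)=-723, f(5)=-2583, f(6)=-9195, f(7)=-32751, f(8)=-116643, f(9)=-415431, f(10)=-1479579, f(11)=-5269599; answer -5269599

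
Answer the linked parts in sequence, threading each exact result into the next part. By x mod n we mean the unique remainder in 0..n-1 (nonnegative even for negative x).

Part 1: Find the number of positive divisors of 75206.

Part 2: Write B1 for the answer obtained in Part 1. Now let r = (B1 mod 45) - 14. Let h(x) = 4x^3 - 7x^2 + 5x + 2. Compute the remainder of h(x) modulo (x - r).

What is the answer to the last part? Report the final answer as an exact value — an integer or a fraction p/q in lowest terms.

-1144

Part 1: 75206 = 2 * 31 * 1213; number of divisors = (1+1) * (1+1) * (1+1) = 8; answer 8
Part 2: B1 = 8; r = -6; remainder = value at the root: 4*(-6)^3 - 7*(-6)^2 + 5*(-6)^1 + 2 = (-864) + (-252) + (-30) + (2) = -1144; answer -1144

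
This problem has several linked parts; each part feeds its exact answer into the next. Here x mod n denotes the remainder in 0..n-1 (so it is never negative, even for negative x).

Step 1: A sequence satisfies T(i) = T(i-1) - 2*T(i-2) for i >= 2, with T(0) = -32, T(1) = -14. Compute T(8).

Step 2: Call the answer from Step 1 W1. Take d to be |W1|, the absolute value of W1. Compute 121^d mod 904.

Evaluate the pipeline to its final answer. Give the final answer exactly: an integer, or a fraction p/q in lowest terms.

225

Step 1: T(2) = 1*(-14) - 2*(-32) = 50; iterating: T(2)=50, T(3)=78, T(4)=-22, T(5)=-178, T(6)=-134, T(7)=222, T(8)=490; answer 490
Step 2: W1 = 490; d = 490; squarings mod 904: 121^1=121, 121^2=177, 121^4=593, 121^8=897, 121^16=49, 121^32=593, 121^64=897, 121^128=49, 121^256=593; 121^490 = 121^2 * 121^8 * 121^32 * 121^64 * 121^128 * 121^256 = 225 (mod 904); answer 225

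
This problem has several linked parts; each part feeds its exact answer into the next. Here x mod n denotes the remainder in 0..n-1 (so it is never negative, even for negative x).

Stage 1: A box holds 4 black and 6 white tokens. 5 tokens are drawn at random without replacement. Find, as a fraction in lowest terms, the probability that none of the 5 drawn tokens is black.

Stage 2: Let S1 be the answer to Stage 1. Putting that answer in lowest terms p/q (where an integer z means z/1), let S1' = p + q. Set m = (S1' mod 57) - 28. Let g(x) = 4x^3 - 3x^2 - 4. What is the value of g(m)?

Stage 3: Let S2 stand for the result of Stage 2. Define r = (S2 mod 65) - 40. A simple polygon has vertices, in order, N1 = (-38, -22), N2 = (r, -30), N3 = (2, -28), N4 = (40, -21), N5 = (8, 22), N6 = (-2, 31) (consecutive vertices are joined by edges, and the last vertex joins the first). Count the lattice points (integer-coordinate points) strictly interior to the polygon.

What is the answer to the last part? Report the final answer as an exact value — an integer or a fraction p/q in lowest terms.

2489

Stage 1: total draws C(10,5) = 252; favorable C(6,5) = 6; P = 1/42; answer 1/42
Stage 2: S1 = 1/42; threaded value p + q = 43; m = 15; 4*(15)^3 - 3*(15)^2 - 4 = (13500) + (-675) + (-4) = 12821; answer 12821
Stage 3: S2 = 12821; r = -24; cross terms: (-38*-30 - -24*-22)=612, (-24*-28 - 2*-30)=732, (2*-21 - 40*-28)=1078, (40*22 - 8*-21)=1048, (8*31 - -2*22)=292, (-2*-22 - -38*31)=1222; twice the area = |4984| = 4984; area = 2492; boundary points = 2 + 2 + 1 + 1 + 1 + 1 = 8; strictly interior points = area - boundary/2 + 1 = 2489; answer 2489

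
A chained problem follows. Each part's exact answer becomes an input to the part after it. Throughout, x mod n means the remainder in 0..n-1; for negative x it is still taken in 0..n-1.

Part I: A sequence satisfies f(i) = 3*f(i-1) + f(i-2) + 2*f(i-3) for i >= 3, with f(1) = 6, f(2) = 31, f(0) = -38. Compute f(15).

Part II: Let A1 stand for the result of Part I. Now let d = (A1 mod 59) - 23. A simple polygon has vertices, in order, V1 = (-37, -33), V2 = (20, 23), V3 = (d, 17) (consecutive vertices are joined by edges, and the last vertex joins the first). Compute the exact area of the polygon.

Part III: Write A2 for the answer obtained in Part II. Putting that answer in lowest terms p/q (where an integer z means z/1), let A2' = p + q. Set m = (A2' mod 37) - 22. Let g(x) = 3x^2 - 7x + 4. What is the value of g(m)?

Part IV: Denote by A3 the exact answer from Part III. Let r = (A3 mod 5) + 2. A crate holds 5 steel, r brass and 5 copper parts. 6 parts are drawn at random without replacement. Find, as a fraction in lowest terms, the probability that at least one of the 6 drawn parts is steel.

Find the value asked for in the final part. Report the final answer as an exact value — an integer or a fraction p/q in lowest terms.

Part I: f(3) = 3*(31) + 1*(6) + 2*(-38) = 23; iterating: f(3)=23, f(4)=112, f(5)=421, f(6)=1421, f(7)=4908, f(8)=16987, f(9)=58711, f(10)=202936, f(11)=701493, f(12)=2424837, f(13)=8381876, f(14)=28973451, f(15)=100151903; answer 100151903
Part II: A1 = 100151903; d = 29; cross terms: (-37*23 - 20*-33)=-191, (20*17 - 29*23)=-327, (29*-33 - -37*17)=-328; twice the area = |-846| = 846; area = 423; answer 423
Part III: A2 = 423; threaded value p + q = 424; m = -5; 3*(-5)^2 - 7*(-5)^1 + 4 = (75) + (35) + (4) = 114; answer 114
Part IV: A3 = 114; r = 6; total draws C(16,6) = 8008; complement C(11,6) = 462; favorable 8008 - 462 = 7546; P = 49/52; answer 49/52

49/52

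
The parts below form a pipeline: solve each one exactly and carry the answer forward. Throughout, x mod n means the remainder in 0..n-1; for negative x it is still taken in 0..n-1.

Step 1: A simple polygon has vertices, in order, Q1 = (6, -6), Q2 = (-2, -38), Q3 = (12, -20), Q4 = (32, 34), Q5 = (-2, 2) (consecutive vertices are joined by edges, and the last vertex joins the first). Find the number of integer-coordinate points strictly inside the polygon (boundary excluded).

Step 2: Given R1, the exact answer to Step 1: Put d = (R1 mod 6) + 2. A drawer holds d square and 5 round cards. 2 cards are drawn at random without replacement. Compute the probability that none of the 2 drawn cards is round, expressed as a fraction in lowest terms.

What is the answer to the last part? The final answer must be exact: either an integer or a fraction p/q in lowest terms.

Step 1: cross terms: (6*-38 - -2*-6)=-240, (-2*-20 - 12*-38)=496, (12*34 - 32*-20)=1048, (32*2 - -2*34)=132, (-2*-6 - 6*2)=0; twice the area = |1436| = 1436; area = 718; boundary points = 8 + 2 + 2 + 2 + 8 = 22; strictly interior points = area - boundary/2 + 1 = 708; answer 708
Step 2: R1 = 708; d = 2; total draws C(7,2) = 21; favorable C(2,2) = 1; P = 1/21; answer 1/21

1/21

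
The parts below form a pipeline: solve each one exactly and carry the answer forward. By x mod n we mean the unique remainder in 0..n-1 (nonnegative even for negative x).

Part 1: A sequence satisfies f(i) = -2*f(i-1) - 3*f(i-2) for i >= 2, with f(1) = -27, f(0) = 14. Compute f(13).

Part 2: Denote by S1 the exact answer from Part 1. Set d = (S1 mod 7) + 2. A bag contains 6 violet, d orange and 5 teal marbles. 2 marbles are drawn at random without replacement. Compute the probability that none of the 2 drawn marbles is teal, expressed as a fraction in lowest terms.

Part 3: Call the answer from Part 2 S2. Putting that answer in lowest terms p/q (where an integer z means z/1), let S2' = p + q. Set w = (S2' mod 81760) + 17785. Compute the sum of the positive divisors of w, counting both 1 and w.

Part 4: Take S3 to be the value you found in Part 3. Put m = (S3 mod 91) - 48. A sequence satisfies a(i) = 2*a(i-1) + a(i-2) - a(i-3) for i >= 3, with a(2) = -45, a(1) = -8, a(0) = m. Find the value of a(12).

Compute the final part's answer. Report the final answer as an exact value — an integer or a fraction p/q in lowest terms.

-176561

Part 1: f(2) = -2*(-27) - 3*(14) = 12; iterating: f(2)=12, f(3)=57, f(4)=-150, f(5)=129, f(6)=192, f(7)=-771, f(8)=966, f(9)=381, f(10)=-3660, f(11)=6177, f(12)=-1374, f(13)=-15783; answer -15783
Part 2: S1 = -15783; d = 4; total draws C(15,2) = 105; favorable C(10,2) = 45; P = 3/7; answer 3/7
Part 3: S2 = 3/7; threaded value p + q = 10; w = 17795; 17795 = 5 * 3559; sigma = (1 + 5) * (1 + 3559) = 6 * 3560 = 21360; answer 21360
Part 4: S3 = 21360; m = 18; a(3) = 2*(-45) + 1*(-8) - 1*(18) = -116; iterating: a(3)=-116, a(4)=-269, a(5)=-609, a(6)=-1371, a(7)=-3082, a(8)=-6926, a(9)=-15563, a(10)=-34970, a(11)=-78577, a(12)=-176561; answer -176561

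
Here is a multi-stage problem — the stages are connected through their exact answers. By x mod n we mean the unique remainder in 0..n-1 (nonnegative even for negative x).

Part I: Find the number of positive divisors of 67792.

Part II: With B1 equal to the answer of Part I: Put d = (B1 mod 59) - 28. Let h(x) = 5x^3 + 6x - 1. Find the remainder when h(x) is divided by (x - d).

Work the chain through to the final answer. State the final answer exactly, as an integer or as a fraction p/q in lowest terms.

-2609

Part I: 67792 = 2^4 * 19 * 223; number of divisors = (4+1) * (1+1) * (1+1) = 20; answer 20
Part II: B1 = 20; d = -8; remainder = value at the root: 5*(-8)^3 + 6*(-8)^1 - 1 = (-2560) + (-48) + (-1) = -2609; answer -2609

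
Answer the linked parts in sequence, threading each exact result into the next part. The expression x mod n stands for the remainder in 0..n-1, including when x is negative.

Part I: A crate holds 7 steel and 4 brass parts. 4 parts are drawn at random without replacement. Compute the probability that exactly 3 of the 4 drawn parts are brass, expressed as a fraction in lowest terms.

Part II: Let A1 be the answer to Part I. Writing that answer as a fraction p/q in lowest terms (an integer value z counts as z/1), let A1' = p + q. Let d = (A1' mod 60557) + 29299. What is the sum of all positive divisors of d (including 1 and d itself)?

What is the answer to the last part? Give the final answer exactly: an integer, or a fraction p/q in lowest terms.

62640

Part I: total draws C(11,4) = 330; favorable C(4,3)*C(7,1) = 28; P = 14/165; answer 14/165
Part II: A1 = 14/165; threaded value p + q = 179; d = 29478; 29478 = 2 * 3 * 17^3; sigma = (1 + 2) * (1 + 3) * (1 + 17 + 289 + 4913) = 3 * 4 * 5220 = 62640; answer 62640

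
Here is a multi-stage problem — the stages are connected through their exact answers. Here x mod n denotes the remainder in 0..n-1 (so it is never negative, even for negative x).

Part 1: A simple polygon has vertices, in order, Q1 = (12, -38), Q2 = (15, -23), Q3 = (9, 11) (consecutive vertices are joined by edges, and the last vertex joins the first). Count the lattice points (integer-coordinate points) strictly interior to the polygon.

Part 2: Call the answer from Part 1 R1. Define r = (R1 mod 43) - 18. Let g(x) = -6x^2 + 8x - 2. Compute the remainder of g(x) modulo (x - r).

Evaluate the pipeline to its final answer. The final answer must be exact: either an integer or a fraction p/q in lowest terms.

Part 1: cross terms: (12*-23 - 15*-38)=294, (15*11 - 9*-23)=372, (9*-38 - 12*11)=-474; twice the area = |192| = 192; area = 96; boundary points = 3 + 2 + 1 = 6; strictly interior points = area - boundary/2 + 1 = 94; answer 94
Part 2: R1 = 94; r = -10; remainder = value at the root: -6*(-10)^2 + 8*(-10)^1 - 2 = (-600) + (-80) + (-2) = -682; answer -682

-682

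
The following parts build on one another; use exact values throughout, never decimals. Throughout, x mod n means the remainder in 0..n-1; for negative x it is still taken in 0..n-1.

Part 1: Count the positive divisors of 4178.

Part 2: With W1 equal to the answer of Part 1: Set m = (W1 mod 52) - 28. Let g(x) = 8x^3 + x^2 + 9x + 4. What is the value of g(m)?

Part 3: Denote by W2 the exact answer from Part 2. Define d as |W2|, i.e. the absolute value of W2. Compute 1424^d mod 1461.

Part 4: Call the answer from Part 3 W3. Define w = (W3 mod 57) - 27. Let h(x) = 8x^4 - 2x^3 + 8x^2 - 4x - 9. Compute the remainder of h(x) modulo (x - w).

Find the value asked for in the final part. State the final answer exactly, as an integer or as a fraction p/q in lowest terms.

Part 1: 4178 = 2 * 2089; number of divisors = (1+1) * (1+1) = 4; answer 4
Part 2: W1 = 4; m = -24; 8*(-24)^3 + 1*(-24)^2 + 9*(-24)^1 + 4 = (-110592) + (576) + (-216) + (4) = -110228; answer -110228
Part 3: W2 = -110228; d = 110228; squarings mod 1461: 1424^1=1424, 1424^2=1369, 1424^4=1159, 1424^8=622, 1424^16=1180, 1424^32=67, 1424^64=106, 1424^128=1009, 1424^256=1225, 1424^512=178, 1424^1024=1003, 1424^2048=841, 1424^4096=157, 1424^8192=1273, 1424^16384=280, 1424^32768=967, 1424^65536=49; 1424^110228 = 1424^4 * 1424^16 * 1424^128 * 1424^512 * 1424^1024 * 1424^2048 * 1424^8192 * 1424^32768 * 1424^65536 = 130 (mod 1461); answer 130
Part 4: W3 = 130; w = -11; remainder = value at the root: 8*(-11)^4 - 2*(-11)^3 + 8*(-11)^2 - 4*(-11)^1 - 9 = (117128) + (2662) + (968) + (44) + (-9) = 120793; answer 120793

120793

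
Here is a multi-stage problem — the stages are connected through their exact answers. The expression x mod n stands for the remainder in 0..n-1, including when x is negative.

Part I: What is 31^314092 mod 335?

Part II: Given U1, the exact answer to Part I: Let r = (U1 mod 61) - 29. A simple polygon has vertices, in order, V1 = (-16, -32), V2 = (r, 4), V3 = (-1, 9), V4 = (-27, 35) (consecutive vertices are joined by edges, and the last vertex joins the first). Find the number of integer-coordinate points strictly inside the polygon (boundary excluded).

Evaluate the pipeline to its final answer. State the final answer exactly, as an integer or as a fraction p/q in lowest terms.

Part I: squarings mod 335: 31^1=31, 31^2=291, 31^4=261, 31^8=116, 31^16=56, 31^32=121, 31^64=236, 31^128=86, 31^256=26, 31^512=6, 31^1024=36, 31^2048=291, 31^4096=261, 31^8192=116, 31^16384=56, 31^32768=121, 31^65536=236, 31^131072=86, 31^262144=26; 31^314092 = 31^4 * 31^8 * 31^32 * 31^64 * 31^128 * 31^512 * 31^2048 * 31^16384 * 31^32768 * 31^262144 = 236 (mod 335); answer 236
Part II: U1 = 236; r = 24; cross terms: (-16*4 - 24*-32)=704, (24*9 - -1*4)=220, (-1*35 - -27*9)=208, (-27*-32 - -16*35)=1424; twice the area = |2556| = 2556; area = 1278; boundary points = 4 + 5 + 26 + 1 = 36; strictly interior points = area - boundary/2 + 1 = 1261; answer 1261

1261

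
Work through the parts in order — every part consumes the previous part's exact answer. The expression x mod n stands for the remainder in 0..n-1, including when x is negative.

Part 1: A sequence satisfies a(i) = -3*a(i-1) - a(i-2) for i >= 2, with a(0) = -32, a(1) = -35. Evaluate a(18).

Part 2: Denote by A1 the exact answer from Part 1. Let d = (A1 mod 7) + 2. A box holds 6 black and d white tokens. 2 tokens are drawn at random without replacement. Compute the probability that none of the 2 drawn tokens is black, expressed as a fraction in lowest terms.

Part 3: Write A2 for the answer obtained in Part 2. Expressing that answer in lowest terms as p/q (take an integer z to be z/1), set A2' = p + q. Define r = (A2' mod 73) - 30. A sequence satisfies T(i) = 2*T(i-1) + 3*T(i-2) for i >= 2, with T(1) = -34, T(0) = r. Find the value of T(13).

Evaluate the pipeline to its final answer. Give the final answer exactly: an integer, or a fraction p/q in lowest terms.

-14747494

Part 1: a(2) = -3*(-35) - 1*(-32) = 137; iterating: a(2)=137, a(3)=-376, a(4)=991, a(5)=-2597, a(6)=6800, a(7)=-17803, a(8)=46609, a(9)=-122024, a(10)=319463, a(11)=-836365, a(12)=2189632, a(13)=-5732531, a(14)=15007961, a(15)=-39291352, a(16)=102866095, a(17)=-269306933, a(18)=705054704; answer 705054704
Part 2: A1 = 705054704; d = 6; total draws C(12,2) = 66; favorable C(6,2) = 15; P = 5/22; answer 5/22
Part 3: A2 = 5/22; threaded value p + q = 27; r = -3; T(2) = 2*(-34) + 3*(-3) = -77; iterating: T(2)=-77, T(3)=-256, T(4)=-743, T(5)=-2254, T(6)=-6737, T(7)=-20236, T(8)=-60683, T(9)=-182074, T(10)=-546197, T(11)=-1638616, T(12)=-4915823, T(13)=-14747494; answer -14747494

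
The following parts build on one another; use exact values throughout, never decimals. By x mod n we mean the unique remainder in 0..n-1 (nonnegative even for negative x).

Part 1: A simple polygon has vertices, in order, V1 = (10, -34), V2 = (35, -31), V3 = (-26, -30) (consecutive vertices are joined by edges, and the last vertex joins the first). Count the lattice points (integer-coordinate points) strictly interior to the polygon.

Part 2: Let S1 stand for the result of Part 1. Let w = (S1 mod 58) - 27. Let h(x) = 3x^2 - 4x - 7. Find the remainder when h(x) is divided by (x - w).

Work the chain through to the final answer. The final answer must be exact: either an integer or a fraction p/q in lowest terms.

Part 1: cross terms: (10*-31 - 35*-34)=880, (35*-30 - -26*-31)=-1856, (-26*-34 - 10*-30)=1184; twice the area = |208| = 208; area = 104; boundary points = 1 + 1 + 4 = 6; strictly interior points = area - boundary/2 + 1 = 102; answer 102
Part 2: S1 = 102; w = 17; remainder = value at the root: 3*(17)^2 - 4*(17)^1 - 7 = (867) + (-68) + (-7) = 792; answer 792

792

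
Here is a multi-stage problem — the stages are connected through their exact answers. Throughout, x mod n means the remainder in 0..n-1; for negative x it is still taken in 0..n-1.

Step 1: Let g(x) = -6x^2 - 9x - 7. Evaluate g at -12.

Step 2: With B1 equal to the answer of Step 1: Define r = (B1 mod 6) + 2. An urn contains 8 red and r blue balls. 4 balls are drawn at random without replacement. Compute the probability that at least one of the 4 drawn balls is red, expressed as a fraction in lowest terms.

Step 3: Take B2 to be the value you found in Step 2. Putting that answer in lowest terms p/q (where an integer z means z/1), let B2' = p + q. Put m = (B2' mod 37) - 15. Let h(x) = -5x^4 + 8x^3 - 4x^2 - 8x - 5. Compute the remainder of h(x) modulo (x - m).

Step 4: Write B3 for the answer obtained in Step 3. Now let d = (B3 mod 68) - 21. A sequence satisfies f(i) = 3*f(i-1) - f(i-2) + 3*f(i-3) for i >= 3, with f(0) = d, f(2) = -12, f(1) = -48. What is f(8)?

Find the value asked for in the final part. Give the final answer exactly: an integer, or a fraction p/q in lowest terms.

Step 1: -6*(-12)^2 - 9*(-12)^1 - 7 = (-864) + (108) + (-7) = -763; answer -763
Step 2: B1 = -763; r = 7; total draws C(15,4) = 1365; complement C(7,4) = 35; favorable 1365 - 35 = 1330; P = 38/39; answer 38/39
Step 3: B2 = 38/39; threaded value p + q = 77; m = -12; remainder = value at the root: -5*(-12)^4 + 8*(-12)^3 - 4*(-12)^2 - 8*(-12)^1 - 5 = (-103680) + (-13824) + (-576) + (96) + (-5) = -117989; answer -117989
Step 4: B3 = -117989; d = 38; f(3) = 3*(-12) - 1*(-48) + 3*(38) = 126; iterating: f(3)=126, f(4)=246, f(5)=576, f(6)=1860, f(7)=5742, f(8)=17094; answer 17094

17094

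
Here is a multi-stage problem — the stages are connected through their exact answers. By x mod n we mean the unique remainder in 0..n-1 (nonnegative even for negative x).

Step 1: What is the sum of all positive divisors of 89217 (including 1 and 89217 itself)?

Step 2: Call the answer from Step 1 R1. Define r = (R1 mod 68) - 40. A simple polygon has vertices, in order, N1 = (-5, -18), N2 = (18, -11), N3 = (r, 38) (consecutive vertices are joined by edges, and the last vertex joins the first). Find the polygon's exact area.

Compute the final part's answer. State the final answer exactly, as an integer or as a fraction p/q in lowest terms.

Step 1: 89217 = 3^2 * 23 * 431; sigma = (1 + 3 + 9) * (1 + 23) * (1 + 431) = 13 * 24 * 432 = 134784; answer 134784
Step 2: R1 = 134784; r = -32; cross terms: (-5*-11 - 18*-18)=379, (18*38 - -32*-11)=332, (-32*-18 - -5*38)=766; twice the area = |1477| = 1477; area = 1477/2; answer 1477/2

1477/2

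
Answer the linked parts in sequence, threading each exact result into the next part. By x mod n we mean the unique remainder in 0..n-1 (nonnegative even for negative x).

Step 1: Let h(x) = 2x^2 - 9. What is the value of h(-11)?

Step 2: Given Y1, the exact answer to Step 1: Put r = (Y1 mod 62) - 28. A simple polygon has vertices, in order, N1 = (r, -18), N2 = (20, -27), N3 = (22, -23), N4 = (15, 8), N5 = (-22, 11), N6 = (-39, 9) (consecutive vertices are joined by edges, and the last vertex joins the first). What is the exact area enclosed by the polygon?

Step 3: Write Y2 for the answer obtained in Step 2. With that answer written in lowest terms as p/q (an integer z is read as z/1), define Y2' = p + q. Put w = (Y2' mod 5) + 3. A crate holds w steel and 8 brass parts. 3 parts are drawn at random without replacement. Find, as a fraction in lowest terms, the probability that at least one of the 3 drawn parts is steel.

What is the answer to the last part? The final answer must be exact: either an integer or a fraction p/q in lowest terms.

Step 1: 2*(-11)^2 - 9 = (242) + (-9) = 233; answer 233
Step 2: Y1 = 233; r = 19; cross terms: (19*-27 - 20*-18)=-153, (20*-23 - 22*-27)=134, (22*8 - 15*-23)=521, (15*11 - -22*8)=341, (-22*9 - -39*11)=231, (-39*-18 - 19*9)=531; twice the area = |1605| = 1605; area = 1605/2; answer 1605/2
Step 3: Y2 = 1605/2; threaded value p + q = 1607; w = 5; total draws C(13,3) = 286; complement C(8,3) = 56; favorable 286 - 56 = 230; P = 115/143; answer 115/143

115/143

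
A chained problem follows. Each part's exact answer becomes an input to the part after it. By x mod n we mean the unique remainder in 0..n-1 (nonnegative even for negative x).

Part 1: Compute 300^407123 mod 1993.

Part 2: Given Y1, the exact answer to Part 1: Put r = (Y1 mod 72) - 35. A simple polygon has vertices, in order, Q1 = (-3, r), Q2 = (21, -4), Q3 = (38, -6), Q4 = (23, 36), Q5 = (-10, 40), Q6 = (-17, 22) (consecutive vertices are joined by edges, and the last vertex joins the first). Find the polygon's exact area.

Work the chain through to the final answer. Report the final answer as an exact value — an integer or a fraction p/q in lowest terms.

Part 1: squarings mod 1993: 300^1=300, 300^2=315, 300^4=1568, 300^8=1255, 300^16=555, 300^32=1103, 300^64=879, 300^128=1350, 300^256=898, 300^512=1232, 300^1024=1151, 300^2048=1449, 300^4096=972, 300^8192=102, 300^16384=439, 300^32768=1393, 300^65536=1260, 300^131072=1172, 300^262144=407; 300^407123 = 300^1 * 300^2 * 300^16 * 300^64 * 300^512 * 300^1024 * 300^4096 * 300^8192 * 300^131072 * 300^262144 = 1648 (mod 1993); answer 1648
Part 2: Y1 = 1648; r = 29; cross terms: (-3*-4 - 21*29)=-597, (21*-6 - 38*-4)=26, (38*36 - 23*-6)=1506, (23*40 - -10*36)=1280, (-10*22 - -17*40)=460, (-17*29 - -3*22)=-427; twice the area = |2248| = 2248; area = 1124; answer 1124

1124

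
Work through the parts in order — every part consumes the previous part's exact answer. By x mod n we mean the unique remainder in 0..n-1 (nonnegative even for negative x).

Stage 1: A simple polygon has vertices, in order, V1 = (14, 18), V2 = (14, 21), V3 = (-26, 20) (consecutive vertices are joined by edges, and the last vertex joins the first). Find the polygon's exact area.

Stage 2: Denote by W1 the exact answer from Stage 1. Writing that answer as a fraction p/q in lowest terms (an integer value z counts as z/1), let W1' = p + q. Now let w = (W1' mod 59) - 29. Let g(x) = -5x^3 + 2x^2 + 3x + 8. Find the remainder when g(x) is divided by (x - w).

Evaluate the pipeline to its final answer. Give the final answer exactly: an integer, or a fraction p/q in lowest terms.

Stage 1: cross terms: (14*21 - 14*18)=42, (14*20 - -26*21)=826, (-26*18 - 14*20)=-748; twice the area = |120| = 120; area = 60; answer 60
Stage 2: W1 = 60; threaded value p + q = 61; w = -27; remainder = value at the root: -5*(-27)^3 + 2*(-27)^2 + 3*(-27)^1 + 8 = (98415) + (1458) + (-81) + (8) = 99800; answer 99800

99800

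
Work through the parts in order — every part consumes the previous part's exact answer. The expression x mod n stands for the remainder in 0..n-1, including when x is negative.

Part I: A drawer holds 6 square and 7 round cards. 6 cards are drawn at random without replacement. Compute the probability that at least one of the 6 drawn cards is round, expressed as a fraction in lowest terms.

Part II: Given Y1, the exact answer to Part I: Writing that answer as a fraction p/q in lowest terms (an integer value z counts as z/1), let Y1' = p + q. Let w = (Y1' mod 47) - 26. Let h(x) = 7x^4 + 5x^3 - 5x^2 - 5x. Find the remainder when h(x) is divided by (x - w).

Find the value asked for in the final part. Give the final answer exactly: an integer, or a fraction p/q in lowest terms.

Part I: total draws C(13,6) = 1716; complement C(6,6) = 1; favorable 1716 - 1 = 1715; P = 1715/1716; answer 1715/1716
Part II: Y1 = 1715/1716; threaded value p + q = 3431; w = -26; remainder = value at the root: 7*(-26)^4 + 5*(-26)^3 - 5*(-26)^2 - 5*(-26)^1 = (3198832) + (-87880) + (-3380) + (130) = 3107702; answer 3107702

3107702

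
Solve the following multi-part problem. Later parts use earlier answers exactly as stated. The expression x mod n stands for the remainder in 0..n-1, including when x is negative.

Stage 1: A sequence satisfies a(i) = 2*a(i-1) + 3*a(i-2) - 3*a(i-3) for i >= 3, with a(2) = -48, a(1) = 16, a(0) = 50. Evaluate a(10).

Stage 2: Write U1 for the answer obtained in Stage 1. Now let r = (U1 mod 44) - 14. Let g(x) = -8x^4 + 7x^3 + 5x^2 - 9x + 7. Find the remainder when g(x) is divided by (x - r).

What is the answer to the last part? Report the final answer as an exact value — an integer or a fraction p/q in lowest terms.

Stage 1: a(3) = 2*(-48) + 3*(16) - 3*(50) = -198; iterating: a(3)=-198, a(4)=-588, a(5)=-1626, a(6)=-4422, a(7)=-11958, a(8)=-32304, a(9)=-87216, a(10)=-235470; answer -235470
Stage 2: U1 = -235470; r = 4; remainder = value at the root: -8*(4)^4 + 7*(4)^3 + 5*(4)^2 - 9*(4)^1 + 7 = (-2048) + (448) + (80) + (-36) + (7) = -1549; answer -1549

-1549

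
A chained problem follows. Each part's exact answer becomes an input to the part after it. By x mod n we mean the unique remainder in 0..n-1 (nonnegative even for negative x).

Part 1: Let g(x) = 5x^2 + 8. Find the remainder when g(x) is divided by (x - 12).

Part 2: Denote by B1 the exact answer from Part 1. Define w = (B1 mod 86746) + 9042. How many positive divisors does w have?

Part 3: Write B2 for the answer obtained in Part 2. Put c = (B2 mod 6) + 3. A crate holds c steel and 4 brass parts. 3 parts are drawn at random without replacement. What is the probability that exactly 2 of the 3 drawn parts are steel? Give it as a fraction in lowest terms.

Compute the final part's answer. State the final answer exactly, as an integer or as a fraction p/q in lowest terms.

10/21

Part 1: remainder = value at the root: 5*(12)^2 + 8 = (720) + (8) = 728; answer 728
Part 2: B1 = 728; w = 9770; 9770 = 2 * 5 * 977; number of divisors = (1+1) * (1+1) * (1+1) = 8; answer 8
Part 3: B2 = 8; c = 5; total draws C(9,3) = 84; favorable C(5,2)*C(4,1) = 40; P = 10/21; answer 10/21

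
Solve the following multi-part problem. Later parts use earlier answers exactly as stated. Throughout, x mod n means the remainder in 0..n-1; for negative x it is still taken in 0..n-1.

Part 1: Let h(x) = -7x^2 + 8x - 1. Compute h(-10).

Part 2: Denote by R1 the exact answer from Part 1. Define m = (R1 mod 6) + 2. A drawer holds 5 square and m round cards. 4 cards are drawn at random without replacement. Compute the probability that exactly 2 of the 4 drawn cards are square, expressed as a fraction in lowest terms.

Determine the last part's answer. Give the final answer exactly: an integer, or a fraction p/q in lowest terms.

Part 1: -7*(-10)^2 + 8*(-10)^1 - 1 = (-700) + (-80) + (-1) = -781; answer -781
Part 2: R1 = -781; m = 7; total draws C(12,4) = 495; favorable C(5,2)*C(7,2) = 210; P = 14/33; answer 14/33

14/33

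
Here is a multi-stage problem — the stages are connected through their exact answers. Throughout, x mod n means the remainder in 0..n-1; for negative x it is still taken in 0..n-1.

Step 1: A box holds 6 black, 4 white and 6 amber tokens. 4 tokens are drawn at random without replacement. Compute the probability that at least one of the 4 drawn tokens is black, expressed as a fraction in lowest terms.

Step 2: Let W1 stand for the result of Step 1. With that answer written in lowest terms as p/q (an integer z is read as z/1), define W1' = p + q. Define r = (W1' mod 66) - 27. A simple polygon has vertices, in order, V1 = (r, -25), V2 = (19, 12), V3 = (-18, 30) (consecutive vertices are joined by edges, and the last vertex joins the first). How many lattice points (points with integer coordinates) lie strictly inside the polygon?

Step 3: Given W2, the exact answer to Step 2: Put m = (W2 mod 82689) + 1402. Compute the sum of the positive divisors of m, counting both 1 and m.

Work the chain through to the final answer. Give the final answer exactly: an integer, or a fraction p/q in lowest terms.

Step 1: total draws C(16,4) = 1820; complement C(10,4) = 210; favorable 1820 - 210 = 1610; P = 23/26; answer 23/26
Step 2: W1 = 23/26; threaded value p + q = 49; r = 22; cross terms: (22*12 - 19*-25)=739, (19*30 - -18*12)=786, (-18*-25 - 22*30)=-210; twice the area = |1315| = 1315; area = 1315/2; boundary points = 1 + 1 + 5 = 7; strictly interior points = area - boundary/2 + 1 = 655; answer 655
Step 3: W2 = 655; m = 2057; 2057 = 11^2 * 17; sigma = (1 + 11 + 121) * (1 + 17) = 133 * 18 = 2394; answer 2394

2394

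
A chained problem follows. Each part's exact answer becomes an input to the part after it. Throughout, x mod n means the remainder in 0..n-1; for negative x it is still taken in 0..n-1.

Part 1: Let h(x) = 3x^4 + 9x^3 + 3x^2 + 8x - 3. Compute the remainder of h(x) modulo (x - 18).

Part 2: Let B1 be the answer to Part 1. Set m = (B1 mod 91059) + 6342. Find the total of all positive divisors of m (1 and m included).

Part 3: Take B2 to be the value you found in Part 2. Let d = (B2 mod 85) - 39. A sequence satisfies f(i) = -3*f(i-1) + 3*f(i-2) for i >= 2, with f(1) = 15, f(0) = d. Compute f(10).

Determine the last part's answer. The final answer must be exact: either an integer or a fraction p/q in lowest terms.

-1902447

Part 1: remainder = value at the root: 3*(18)^4 + 9*(18)^3 + 3*(18)^2 + 8*(18)^1 - 3 = (314928) + (52488) + (972) + (144) + (-3) = 368529; answer 368529
Part 2: B1 = 368529; m = 10635; 10635 = 3 * 5 * 709; sigma = (1 + 3) * (1 + 5) * (1 + 709) = 4 * 6 * 710 = 17040; answer 17040
Part 3: B2 = 17040; d = 1; f(2) = -3*(15) + 3*(1) = -42; iterating: f(2)=-42, f(3)=171, f(4)=-639, f(5)=2430, f(6)=-9207, f(7)=34911, f(8)=-132354, f(9)=501795, f(10)=-1902447; answer -1902447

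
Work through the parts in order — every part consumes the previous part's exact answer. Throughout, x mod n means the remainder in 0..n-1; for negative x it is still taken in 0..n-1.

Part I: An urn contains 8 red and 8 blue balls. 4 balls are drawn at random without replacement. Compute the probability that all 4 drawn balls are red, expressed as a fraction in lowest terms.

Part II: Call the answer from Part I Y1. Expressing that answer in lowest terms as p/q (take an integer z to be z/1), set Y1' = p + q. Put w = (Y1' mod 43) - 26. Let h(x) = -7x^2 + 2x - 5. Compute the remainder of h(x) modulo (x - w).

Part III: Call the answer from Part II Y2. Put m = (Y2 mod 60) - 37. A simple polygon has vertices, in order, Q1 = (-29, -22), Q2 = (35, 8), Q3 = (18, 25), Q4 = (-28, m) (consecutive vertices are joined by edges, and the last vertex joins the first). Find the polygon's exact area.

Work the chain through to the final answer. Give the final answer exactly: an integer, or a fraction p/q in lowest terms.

Part I: total draws C(16,4) = 1820; favorable C(8,4) = 70; P = 1/26; answer 1/26
Part II: Y1 = 1/26; threaded value p + q = 27; w = 1; remainder = value at the root: -7*(1)^2 + 2*(1)^1 - 5 = (-7) + (2) + (-5) = -10; answer -10
Part III: Y2 = -10; m = 13; cross terms: (-29*8 - 35*-22)=538, (35*25 - 18*8)=731, (18*13 - -28*25)=934, (-28*-22 - -29*13)=993; twice the area = |3196| = 3196; area = 1598; answer 1598

1598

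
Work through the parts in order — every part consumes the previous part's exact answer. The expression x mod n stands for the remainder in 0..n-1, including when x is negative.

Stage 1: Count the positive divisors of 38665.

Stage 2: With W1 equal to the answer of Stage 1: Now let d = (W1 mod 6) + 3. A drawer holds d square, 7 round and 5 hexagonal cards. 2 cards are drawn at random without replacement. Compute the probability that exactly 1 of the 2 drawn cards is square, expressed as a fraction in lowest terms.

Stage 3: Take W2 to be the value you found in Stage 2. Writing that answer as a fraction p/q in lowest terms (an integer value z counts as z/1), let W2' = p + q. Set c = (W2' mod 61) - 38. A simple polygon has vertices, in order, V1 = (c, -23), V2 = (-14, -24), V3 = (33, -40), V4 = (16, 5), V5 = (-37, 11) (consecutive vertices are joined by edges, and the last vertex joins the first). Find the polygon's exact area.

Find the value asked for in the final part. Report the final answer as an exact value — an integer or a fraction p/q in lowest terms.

Stage 1: 38665 = 5 * 11 * 19 * 37; number of divisors = (1+1) * (1+1) * (1+1) * (1+1) = 16; answer 16
Stage 2: W1 = 16; d = 7; total draws C(19,2) = 171; favorable C(7,1)*C(12,1) = 84; P = 28/57; answer 28/57
Stage 3: W2 = 28/57; threaded value p + q = 85; c = -14; cross terms: (-14*-24 - -14*-23)=14, (-14*-40 - 33*-24)=1352, (33*5 - 16*-40)=805, (16*11 - -37*5)=361, (-37*-23 - -14*11)=1005; twice the area = |3537| = 3537; area = 3537/2; answer 3537/2

3537/2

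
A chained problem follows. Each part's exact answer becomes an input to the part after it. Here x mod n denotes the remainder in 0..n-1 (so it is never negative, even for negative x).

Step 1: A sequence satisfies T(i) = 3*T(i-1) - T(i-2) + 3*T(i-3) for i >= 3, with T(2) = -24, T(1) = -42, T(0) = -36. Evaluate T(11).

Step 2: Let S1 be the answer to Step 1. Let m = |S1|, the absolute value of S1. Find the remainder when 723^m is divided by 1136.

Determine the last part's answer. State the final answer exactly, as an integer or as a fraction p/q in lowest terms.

9

Step 1: T(3) = 3*(-24) - 1*(-42) + 3*(-36) = -138; iterating: T(3)=-138, T(4)=-516, T(5)=-1482, T(6)=-4344, T(7)=-13098, T(8)=-39396, T(9)=-118122, T(10)=-354264, T(11)=-1062858; answer -1062858
Step 2: S1 = -1062858; m = 1062858; squarings mod 1136: 723^1=723, 723^2=169, 723^4=161, 723^8=929, 723^16=817, 723^32=657, 723^64=1105, 723^128=961, 723^256=1089, 723^512=1073, 723^1024=561, 723^2048=49, 723^4096=129, 723^8192=737, 723^16384=161, 723^32768=929, 723^65536=817, 723^131072=657, 723^262144=1105, 723^524288=961, 723^1048576=1089; 723^1062858 = 723^2 * 723^8 * 723^64 * 723^128 * 723^256 * 723^512 * 723^1024 * 723^4096 * 723^8192 * 723^1048576 = 9 (mod 1136); answer 9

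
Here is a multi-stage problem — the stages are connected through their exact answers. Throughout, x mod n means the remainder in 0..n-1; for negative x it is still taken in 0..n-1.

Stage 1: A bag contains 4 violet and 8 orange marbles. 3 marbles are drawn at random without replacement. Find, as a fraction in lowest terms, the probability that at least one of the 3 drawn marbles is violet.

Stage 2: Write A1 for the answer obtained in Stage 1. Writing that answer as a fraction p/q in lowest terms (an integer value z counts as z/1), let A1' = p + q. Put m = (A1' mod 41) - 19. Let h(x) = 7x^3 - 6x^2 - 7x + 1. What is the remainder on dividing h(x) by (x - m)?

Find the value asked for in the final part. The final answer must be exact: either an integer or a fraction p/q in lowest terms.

-989

Stage 1: total draws C(12,3) = 220; complement C(8,3) = 56; favorable 220 - 56 = 164; P = 41/55; answer 41/55
Stage 2: A1 = 41/55; threaded value p + q = 96; m = -5; remainder = value at the root: 7*(-5)^3 - 6*(-5)^2 - 7*(-5)^1 + 1 = (-875) + (-150) + (35) + (1) = -989; answer -989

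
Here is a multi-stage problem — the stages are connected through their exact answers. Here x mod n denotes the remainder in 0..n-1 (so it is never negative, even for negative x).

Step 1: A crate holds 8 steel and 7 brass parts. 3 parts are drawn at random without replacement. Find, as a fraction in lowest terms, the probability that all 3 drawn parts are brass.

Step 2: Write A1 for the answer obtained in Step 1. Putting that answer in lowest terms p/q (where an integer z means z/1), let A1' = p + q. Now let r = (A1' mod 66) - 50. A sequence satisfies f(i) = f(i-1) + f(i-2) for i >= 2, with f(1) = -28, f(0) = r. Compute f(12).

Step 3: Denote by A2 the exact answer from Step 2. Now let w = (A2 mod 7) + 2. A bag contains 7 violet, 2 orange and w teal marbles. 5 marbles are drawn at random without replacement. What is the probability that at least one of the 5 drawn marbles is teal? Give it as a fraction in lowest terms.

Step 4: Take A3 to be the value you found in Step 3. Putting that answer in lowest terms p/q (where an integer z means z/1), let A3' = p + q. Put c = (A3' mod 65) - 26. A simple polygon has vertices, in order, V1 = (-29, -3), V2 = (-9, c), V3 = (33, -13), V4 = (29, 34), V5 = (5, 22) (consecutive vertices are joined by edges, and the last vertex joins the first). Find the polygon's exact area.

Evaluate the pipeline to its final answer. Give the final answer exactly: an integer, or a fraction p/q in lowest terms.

Step 1: total draws C(15,3) = 455; favorable C(7,3) = 35; P = 1/13; answer 1/13
Step 2: A1 = 1/13; threaded value p + q = 14; r = -36; f(2) = 1*(-28) + 1*(-36) = -64; iterating: f(2)=-64, f(3)=-92, f(4)=-156, f(5)=-248, f(6)=-404, f(7)=-652, f(8)=-1056, f(9)=-1708, f(10)=-2764, f(11)=-4472, f(12)=-7236; answer -7236
Step 3: A2 = -7236; w = 4; total draws C(13,5) = 1287; complement C(9,5) = 126; favorable 1287 - 126 = 1161; P = 129/143; answer 129/143
Step 4: A3 = 129/143; threaded value p + q = 272; c = -14; cross terms: (-29*-14 - -9*-3)=379, (-9*-13 - 33*-14)=579, (33*34 - 29*-13)=1499, (29*22 - 5*34)=468, (5*-3 - -29*22)=623; twice the area = |3548| = 3548; area = 1774; answer 1774

1774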